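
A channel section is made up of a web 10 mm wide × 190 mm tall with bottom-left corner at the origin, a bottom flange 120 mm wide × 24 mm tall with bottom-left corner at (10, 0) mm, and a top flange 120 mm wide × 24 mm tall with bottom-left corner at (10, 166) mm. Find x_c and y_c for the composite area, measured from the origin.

web: A = 10 × 190 = 1900.00, centroid at (5.00, 95.00).
bottom flange: A = 120 × 24 = 2880.00, centroid at (70.00, 12.00).
top flange: A = 120 × 24 = 2880.00, centroid at (70.00, 178.00).
ΣA = 7660.00 mm², ΣAx_c = 412700.00 mm³, ΣAy_c = 727700.00 mm³.
x_c = 412700.00/7660.00 = 53.88 mm; y_c = 727700.00/7660.00 = 95.00 mm.

x_c = 53.88 mm, y_c = 95.00 mm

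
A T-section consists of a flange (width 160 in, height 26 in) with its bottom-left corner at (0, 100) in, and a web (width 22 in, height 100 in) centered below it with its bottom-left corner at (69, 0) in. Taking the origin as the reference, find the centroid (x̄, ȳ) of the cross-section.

web: A = 22 × 100 = 2200.00, centroid at (80.00, 50.00).
flange: A = 160 × 26 = 4160.00, centroid at (80.00, 113.00).
ΣA = 6360.00 in², ΣAx̄ = 508800.00 in³, ΣAȳ = 580080.00 in³.
x̄ = 508800.00/6360.00 = 80.00 in; ȳ = 580080.00/6360.00 = 91.21 in.

x̄ = 80.00 in, ȳ = 91.21 in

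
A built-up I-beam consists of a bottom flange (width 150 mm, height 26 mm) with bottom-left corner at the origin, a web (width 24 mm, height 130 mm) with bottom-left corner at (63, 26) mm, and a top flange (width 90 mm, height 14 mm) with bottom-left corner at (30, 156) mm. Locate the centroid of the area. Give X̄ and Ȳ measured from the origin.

bottom flange: A = 150 × 26 = 3900.00, centroid at (75.00, 13.00).
web: A = 24 × 130 = 3120.00, centroid at (75.00, 91.00).
top flange: A = 90 × 14 = 1260.00, centroid at (75.00, 163.00).
ΣA = 8280.00 mm²
ΣAX̄ = (3900.00)(75.00) + (3120.00)(75.00) + (1260.00)(75.00) = 621000.00 mm³
ΣAȲ = (3900.00)(13.00) + (3120.00)(91.00) + (1260.00)(163.00) = 540000.00 mm³
X̄ = 621000.00 / 8280.00 = 75.00 mm
Ȳ = 540000.00 / 8280.00 = 65.22 mm

X̄ = 75.00 mm, Ȳ = 65.22 mm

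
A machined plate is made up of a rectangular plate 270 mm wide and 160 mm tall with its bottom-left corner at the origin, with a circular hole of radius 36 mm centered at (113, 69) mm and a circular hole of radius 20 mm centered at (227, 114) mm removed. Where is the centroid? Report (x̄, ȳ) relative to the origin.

plate: A = 270 × 160 = 43200.00, centroid at (135.00, 80.00).
hole 1: A = −π·36² = -4071.50, centroid at (113.00, 69.00).
hole 2: A = −π·20² = -1256.64, centroid at (227.00, 114.00).
ΣA = 37871.86 mm², ΣAx̄ = 5086663.43 mm³, ΣAȳ = 3031809.59 mm³.
x̄ = 5086663.43/37871.86 = 134.31 mm; ȳ = 3031809.59/37871.86 = 80.05 mm.

x̄ = 134.31 mm, ȳ = 80.05 mm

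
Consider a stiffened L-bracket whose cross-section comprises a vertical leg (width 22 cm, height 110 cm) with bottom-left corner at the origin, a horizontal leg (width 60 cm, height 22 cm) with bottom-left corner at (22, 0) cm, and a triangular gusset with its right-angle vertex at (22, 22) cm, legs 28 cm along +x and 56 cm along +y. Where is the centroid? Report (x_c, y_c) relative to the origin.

Part | A | x̄ᵢ | ȳᵢ | A·x̄ᵢ | A·ȳᵢ
vertical leg | 2420.00 | 11.00 | 55.00 | 26620.00 | 133100.00
horizontal leg | 1320.00 | 52.00 | 11.00 | 68640.00 | 14520.00
gusset | 784.00 | 31.33 | 40.67 | 24565.33 | 31882.67
Σ | 4524.00 |  |  | 119825.33 | 179502.67
x_c = 119825.33 / 4524.00 = 26.49 cm
y_c = 179502.67 / 4524.00 = 39.68 cm

x_c = 26.49 cm, y_c = 39.68 cm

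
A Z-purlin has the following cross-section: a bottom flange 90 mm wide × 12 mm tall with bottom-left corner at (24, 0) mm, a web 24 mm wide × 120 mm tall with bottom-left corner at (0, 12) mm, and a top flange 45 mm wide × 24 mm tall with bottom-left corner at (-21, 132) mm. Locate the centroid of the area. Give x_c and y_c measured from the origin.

x_c = 21.96 mm, y_c = 73.29 mm

bottom flange: A = 90 × 12 = 1080.00, centroid at (69.00, 6.00).
web: A = 24 × 120 = 2880.00, centroid at (12.00, 72.00).
top flange: A = 45 × 24 = 1080.00, centroid at (1.50, 144.00).
ΣA = 5040.00 mm², ΣAx_c = 110700.00 mm³, ΣAy_c = 369360.00 mm³.
x_c = 110700.00/5040.00 = 21.96 mm; y_c = 369360.00/5040.00 = 73.29 mm.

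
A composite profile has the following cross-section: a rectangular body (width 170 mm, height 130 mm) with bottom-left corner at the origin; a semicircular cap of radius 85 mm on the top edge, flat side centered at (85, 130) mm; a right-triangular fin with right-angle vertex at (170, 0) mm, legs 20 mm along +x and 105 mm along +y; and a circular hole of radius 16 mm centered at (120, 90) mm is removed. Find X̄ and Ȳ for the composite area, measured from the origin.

X̄ = 87.02 mm, Ȳ = 97.51 mm

rectangular body: A = 170 × 130 = 22100.00, centroid at (85.00, 65.00).
semicircular top: A = ½π·85² = 11349.00, centroid at (85.00, 166.08).
triangular fin: A = ½·20·105 = 1050.00, centroid at (176.67, 35.00).
hole: A = −π·16² = -804.25, centroid at (120.00, 90.00).
ΣA = 33694.76 mm², ΣAX̄ = 2932155.57 mm³, ΣAȲ = 3285654.82 mm³.
X̄ = 2932155.57/33694.76 = 87.02 mm; Ȳ = 3285654.82/33694.76 = 97.51 mm.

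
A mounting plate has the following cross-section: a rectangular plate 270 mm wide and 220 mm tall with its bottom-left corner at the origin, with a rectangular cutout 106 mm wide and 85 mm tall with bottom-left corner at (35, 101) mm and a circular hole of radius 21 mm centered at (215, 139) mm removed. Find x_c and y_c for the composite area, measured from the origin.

x_c = 141.38 mm, y_c = 103.02 mm

plate: A = 270 × 220 = 59400.00, centroid at (135.00, 110.00).
hole 1: A = −(106 × 85) = -9010.00, centroid at (88.00, 143.50).
hole 2: A = −π·21² = -1385.44, centroid at (215.00, 139.00).
ΣA = 49004.56 mm²
ΣAx_c = (59400.00)(135.00) + (-9010.00)(88.00) + (-1385.44)(215.00) = 6928249.89 mm³
ΣAy_c = (59400.00)(110.00) + (-9010.00)(143.50) + (-1385.44)(139.00) = 5048488.51 mm³
x_c = 6928249.89 / 49004.56 = 141.38 mm
y_c = 5048488.51 / 49004.56 = 103.02 mm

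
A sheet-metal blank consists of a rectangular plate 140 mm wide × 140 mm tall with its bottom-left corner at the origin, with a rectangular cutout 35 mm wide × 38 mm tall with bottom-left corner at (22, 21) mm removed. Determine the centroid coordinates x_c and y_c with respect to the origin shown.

plate: A = 140 × 140 = 19600.00, centroid at (70.00, 70.00).
hole: A = −(35 × 38) = -1330.00, centroid at (39.50, 40.00).
ΣA = 18270.00 mm²
ΣAx_c = (19600.00)(70.00) + (-1330.00)(39.50) = 1319465.00 mm³
ΣAy_c = (19600.00)(70.00) + (-1330.00)(40.00) = 1318800.00 mm³
x_c = 1319465.00 / 18270.00 = 72.22 mm
y_c = 1318800.00 / 18270.00 = 72.18 mm

x_c = 72.22 mm, y_c = 72.18 mm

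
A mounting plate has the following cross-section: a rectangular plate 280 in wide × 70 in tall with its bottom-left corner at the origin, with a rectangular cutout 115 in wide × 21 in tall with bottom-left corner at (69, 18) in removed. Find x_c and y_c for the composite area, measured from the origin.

x_c = 141.90 in, y_c = 35.91 in

plate: A = 280 × 70 = 19600.00, centroid at (140.00, 35.00).
hole: A = −(115 × 21) = -2415.00, centroid at (126.50, 28.50).
ΣA = 17185.00 in², ΣAx_c = 2438502.50 in³, ΣAy_c = 617172.50 in³.
x_c = 2438502.50/17185.00 = 141.90 in; y_c = 617172.50/17185.00 = 35.91 in.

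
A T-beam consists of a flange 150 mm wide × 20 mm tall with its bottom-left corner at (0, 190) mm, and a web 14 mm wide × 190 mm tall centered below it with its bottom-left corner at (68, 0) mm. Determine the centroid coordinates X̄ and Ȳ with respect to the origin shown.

Part | A | x̄ᵢ | ȳᵢ | A·x̄ᵢ | A·ȳᵢ
web | 2660.00 | 75.00 | 95.00 | 199500.00 | 252700.00
flange | 3000.00 | 75.00 | 200.00 | 225000.00 | 600000.00
Σ | 5660.00 |  |  | 424500.00 | 852700.00
X̄ = 424500.00 / 5660.00 = 75.00 mm
Ȳ = 852700.00 / 5660.00 = 150.65 mm

X̄ = 75.00 mm, Ȳ = 150.65 mm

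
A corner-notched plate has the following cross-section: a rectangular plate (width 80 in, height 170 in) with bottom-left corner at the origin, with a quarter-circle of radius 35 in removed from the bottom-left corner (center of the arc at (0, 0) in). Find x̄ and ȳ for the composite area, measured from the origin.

x̄ = 41.91 in, ȳ = 90.34 in

Part | A | x̄ᵢ | ȳᵢ | A·x̄ᵢ | A·ȳᵢ
plate | 13600.00 | 40.00 | 85.00 | 544000.00 | 1156000.00
removed quarter-circle | -962.11 | 14.85 | 14.85 | -14291.67 | -14291.67
Σ | 12637.89 |  |  | 529708.33 | 1141708.33
x̄ = 529708.33 / 12637.89 = 41.91 in
ȳ = 1141708.33 / 12637.89 = 90.34 in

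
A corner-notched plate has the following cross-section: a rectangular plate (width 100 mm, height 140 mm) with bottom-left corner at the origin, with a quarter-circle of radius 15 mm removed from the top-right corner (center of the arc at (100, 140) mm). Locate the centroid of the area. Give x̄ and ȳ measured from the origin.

x̄ = 49.44 mm, ȳ = 69.19 mm

Part | A | x̄ᵢ | ȳᵢ | A·x̄ᵢ | A·ȳᵢ
plate | 14000.00 | 50.00 | 70.00 | 700000.00 | 980000.00
removed quarter-circle | -176.71 | 93.63 | 133.63 | -16546.46 | -23615.04
Σ | 13823.29 |  |  | 683453.54 | 956384.96
x̄ = 683453.54 / 13823.29 = 49.44 mm
ȳ = 956384.96 / 13823.29 = 69.19 mm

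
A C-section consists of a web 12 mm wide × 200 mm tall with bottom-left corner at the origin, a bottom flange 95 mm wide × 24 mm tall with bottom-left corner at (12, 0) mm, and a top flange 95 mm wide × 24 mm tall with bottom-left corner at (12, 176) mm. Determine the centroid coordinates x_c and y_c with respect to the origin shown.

x_c = 41.05 mm, y_c = 100.00 mm

web: A = 12 × 200 = 2400.00, centroid at (6.00, 100.00).
bottom flange: A = 95 × 24 = 2280.00, centroid at (59.50, 12.00).
top flange: A = 95 × 24 = 2280.00, centroid at (59.50, 188.00).
ΣA = 6960.00 mm², ΣAx_c = 285720.00 mm³, ΣAy_c = 696000.00 mm³.
x_c = 285720.00/6960.00 = 41.05 mm; y_c = 696000.00/6960.00 = 100.00 mm.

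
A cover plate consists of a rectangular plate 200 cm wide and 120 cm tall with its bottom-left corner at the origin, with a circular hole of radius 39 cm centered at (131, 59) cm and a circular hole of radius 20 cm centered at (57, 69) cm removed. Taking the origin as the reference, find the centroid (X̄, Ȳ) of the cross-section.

plate: A = 200 × 120 = 24000.00, centroid at (100.00, 60.00).
hole 1: A = −π·39² = -4778.36, centroid at (131.00, 59.00).
hole 2: A = −π·20² = -1256.64, centroid at (57.00, 69.00).
ΣA = 17965.00 cm²
ΣAX̄ = (24000.00)(100.00) + (-4778.36)(131.00) + (-1256.64)(57.00) = 1702406.21 cm³
ΣAȲ = (24000.00)(60.00) + (-4778.36)(59.00) + (-1256.64)(69.00) = 1071368.66 cm³
X̄ = 1702406.21 / 17965.00 = 94.76 cm
Ȳ = 1071368.66 / 17965.00 = 59.64 cm

X̄ = 94.76 cm, Ȳ = 59.64 cm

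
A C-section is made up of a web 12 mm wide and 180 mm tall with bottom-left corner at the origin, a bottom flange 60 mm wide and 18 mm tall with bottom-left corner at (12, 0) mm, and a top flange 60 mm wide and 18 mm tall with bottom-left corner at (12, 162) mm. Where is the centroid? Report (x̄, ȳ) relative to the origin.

web: A = 12 × 180 = 2160.00, centroid at (6.00, 90.00).
bottom flange: A = 60 × 18 = 1080.00, centroid at (42.00, 9.00).
top flange: A = 60 × 18 = 1080.00, centroid at (42.00, 171.00).
ΣA = 4320.00 mm², ΣAx̄ = 103680.00 mm³, ΣAȳ = 388800.00 mm³.
x̄ = 103680.00/4320.00 = 24.00 mm; ȳ = 388800.00/4320.00 = 90.00 mm.

x̄ = 24.00 mm, ȳ = 90.00 mm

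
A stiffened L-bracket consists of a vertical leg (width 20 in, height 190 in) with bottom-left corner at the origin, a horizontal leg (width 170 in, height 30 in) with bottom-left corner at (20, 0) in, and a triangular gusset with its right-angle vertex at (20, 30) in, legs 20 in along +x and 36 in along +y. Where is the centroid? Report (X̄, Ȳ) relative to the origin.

vertical leg: A = 20 × 190 = 3800.00, centroid at (10.00, 95.00).
horizontal leg: A = 170 × 30 = 5100.00, centroid at (105.00, 15.00).
gusset: A = ½·20·36 = 360.00, centroid at (26.67, 42.00).
ΣA = 9260.00 in², ΣAX̄ = 583100.00 in³, ΣAȲ = 452620.00 in³.
X̄ = 583100.00/9260.00 = 62.97 in; Ȳ = 452620.00/9260.00 = 48.88 in.

X̄ = 62.97 in, Ȳ = 48.88 in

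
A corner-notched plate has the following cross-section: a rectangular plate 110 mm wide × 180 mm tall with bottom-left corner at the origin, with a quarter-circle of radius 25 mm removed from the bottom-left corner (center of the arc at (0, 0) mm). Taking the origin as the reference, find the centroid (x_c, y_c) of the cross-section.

plate: A = 110 × 180 = 19800.00, centroid at (55.00, 90.00).
removed quarter-circle: A = −¼π·25² = -490.87, centroid at (10.61, 10.61).
ΣA = 19309.13 mm², ΣAx_c = 1083791.67 mm³, ΣAy_c = 1776791.67 mm³.
x_c = 1083791.67/19309.13 = 56.13 mm; y_c = 1776791.67/19309.13 = 92.02 mm.

x_c = 56.13 mm, y_c = 92.02 mm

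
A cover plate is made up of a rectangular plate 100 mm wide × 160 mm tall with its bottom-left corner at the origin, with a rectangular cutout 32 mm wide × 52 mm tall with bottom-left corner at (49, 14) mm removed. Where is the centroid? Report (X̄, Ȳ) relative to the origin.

Part | A | x̄ᵢ | ȳᵢ | A·x̄ᵢ | A·ȳᵢ
plate | 16000.00 | 50.00 | 80.00 | 800000.00 | 1280000.00
hole | -1664.00 | 65.00 | 40.00 | -108160.00 | -66560.00
Σ | 14336.00 |  |  | 691840.00 | 1213440.00
X̄ = 691840.00 / 14336.00 = 48.26 mm
Ȳ = 1213440.00 / 14336.00 = 84.64 mm

X̄ = 48.26 mm, Ȳ = 84.64 mm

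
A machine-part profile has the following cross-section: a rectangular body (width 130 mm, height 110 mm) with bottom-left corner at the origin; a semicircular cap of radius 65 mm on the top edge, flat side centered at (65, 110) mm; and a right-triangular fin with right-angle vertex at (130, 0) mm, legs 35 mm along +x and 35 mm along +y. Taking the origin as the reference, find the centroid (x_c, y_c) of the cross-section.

Part | A | x̄ᵢ | ȳᵢ | A·x̄ᵢ | A·ȳᵢ
rectangular body | 14300.00 | 65.00 | 55.00 | 929500.00 | 786500.00
semicircular top | 6636.61 | 65.00 | 137.59 | 431379.94 | 913110.93
triangular fin | 612.50 | 141.67 | 11.67 | 86770.83 | 7145.83
Σ | 21549.11 |  |  | 1447650.77 | 1706756.76
x_c = 1447650.77 / 21549.11 = 67.18 mm
y_c = 1706756.76 / 21549.11 = 79.20 mm

x_c = 67.18 mm, y_c = 79.20 mm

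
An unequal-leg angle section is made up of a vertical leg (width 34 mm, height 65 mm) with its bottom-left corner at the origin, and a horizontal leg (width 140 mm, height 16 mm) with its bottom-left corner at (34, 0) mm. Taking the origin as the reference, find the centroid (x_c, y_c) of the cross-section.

x_c = 60.79 mm, y_c = 20.17 mm

vertical leg: A = 34 × 65 = 2210.00, centroid at (17.00, 32.50).
horizontal leg: A = 140 × 16 = 2240.00, centroid at (104.00, 8.00).
ΣA = 4450.00 mm², ΣAx_c = 270530.00 mm³, ΣAy_c = 89745.00 mm³.
x_c = 270530.00/4450.00 = 60.79 mm; y_c = 89745.00/4450.00 = 20.17 mm.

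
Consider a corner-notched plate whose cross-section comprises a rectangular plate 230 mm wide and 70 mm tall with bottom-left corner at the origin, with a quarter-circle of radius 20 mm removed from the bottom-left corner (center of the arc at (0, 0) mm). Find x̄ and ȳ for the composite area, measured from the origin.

x̄ = 117.12 mm, ȳ = 35.53 mm

plate: A = 230 × 70 = 16100.00, centroid at (115.00, 35.00).
removed quarter-circle: A = −¼π·20² = -314.16, centroid at (8.49, 8.49).
ΣA = 15785.84 mm²
ΣAx̄ = (16100.00)(115.00) + (-314.16)(8.49) = 1848833.33 mm³
ΣAȳ = (16100.00)(35.00) + (-314.16)(8.49) = 560833.33 mm³
x̄ = 1848833.33 / 15785.84 = 117.12 mm
ȳ = 560833.33 / 15785.84 = 35.53 mm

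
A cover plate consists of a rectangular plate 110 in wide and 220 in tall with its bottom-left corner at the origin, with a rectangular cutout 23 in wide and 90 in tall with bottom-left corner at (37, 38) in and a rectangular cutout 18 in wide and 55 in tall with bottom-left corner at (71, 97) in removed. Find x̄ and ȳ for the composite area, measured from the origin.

x̄ = 54.47 in, ȳ = 111.96 in

plate: A = 110 × 220 = 24200.00, centroid at (55.00, 110.00).
hole 1: A = −(23 × 90) = -2070.00, centroid at (48.50, 83.00).
hole 2: A = −(18 × 55) = -990.00, centroid at (80.00, 124.50).
ΣA = 21140.00 in², ΣAx̄ = 1151405.00 in³, ΣAȳ = 2366935.00 in³.
x̄ = 1151405.00/21140.00 = 54.47 in; ȳ = 2366935.00/21140.00 = 111.96 in.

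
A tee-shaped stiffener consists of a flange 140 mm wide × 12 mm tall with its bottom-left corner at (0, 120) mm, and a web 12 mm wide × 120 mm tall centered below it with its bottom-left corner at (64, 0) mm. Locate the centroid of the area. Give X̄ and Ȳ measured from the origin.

web: A = 12 × 120 = 1440.00, centroid at (70.00, 60.00).
flange: A = 140 × 12 = 1680.00, centroid at (70.00, 126.00).
ΣA = 3120.00 mm²
ΣAX̄ = (1440.00)(70.00) + (1680.00)(70.00) = 218400.00 mm³
ΣAȲ = (1440.00)(60.00) + (1680.00)(126.00) = 298080.00 mm³
X̄ = 218400.00 / 3120.00 = 70.00 mm
Ȳ = 298080.00 / 3120.00 = 95.54 mm

X̄ = 70.00 mm, Ȳ = 95.54 mm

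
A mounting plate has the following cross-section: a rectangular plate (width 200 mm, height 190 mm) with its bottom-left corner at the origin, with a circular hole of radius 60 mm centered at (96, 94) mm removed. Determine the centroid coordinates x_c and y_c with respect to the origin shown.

x_c = 101.69 mm, y_c = 95.42 mm

plate: A = 200 × 190 = 38000.00, centroid at (100.00, 95.00).
hole: A = −π·60² = -11309.73, centroid at (96.00, 94.00).
ΣA = 26690.27 mm², ΣAx_c = 2714265.58 mm³, ΣAy_c = 2546885.05 mm³.
x_c = 2714265.58/26690.27 = 101.69 mm; y_c = 2546885.05/26690.27 = 95.42 mm.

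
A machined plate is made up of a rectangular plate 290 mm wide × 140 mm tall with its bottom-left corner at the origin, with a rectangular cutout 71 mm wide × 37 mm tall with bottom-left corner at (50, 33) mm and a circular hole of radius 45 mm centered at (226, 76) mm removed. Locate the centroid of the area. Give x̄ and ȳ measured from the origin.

x̄ = 133.64 mm, ȳ = 70.33 mm

plate: A = 290 × 140 = 40600.00, centroid at (145.00, 70.00).
hole 1: A = −(71 × 37) = -2627.00, centroid at (85.50, 51.50).
hole 2: A = −π·45² = -6361.73, centroid at (226.00, 76.00).
ΣA = 31611.27 mm², ΣAx̄ = 4224641.62 mm³, ΣAȳ = 2223218.39 mm³.
x̄ = 4224641.62/31611.27 = 133.64 mm; ȳ = 2223218.39/31611.27 = 70.33 mm.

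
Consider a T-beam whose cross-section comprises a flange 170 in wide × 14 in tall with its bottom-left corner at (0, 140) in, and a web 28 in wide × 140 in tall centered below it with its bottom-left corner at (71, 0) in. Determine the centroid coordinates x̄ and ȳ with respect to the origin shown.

web: A = 28 × 140 = 3920.00, centroid at (85.00, 70.00).
flange: A = 170 × 14 = 2380.00, centroid at (85.00, 147.00).
ΣA = 6300.00 in²
ΣAx̄ = (3920.00)(85.00) + (2380.00)(85.00) = 535500.00 in³
ΣAȳ = (3920.00)(70.00) + (2380.00)(147.00) = 624260.00 in³
x̄ = 535500.00 / 6300.00 = 85.00 in
ȳ = 624260.00 / 6300.00 = 99.09 in

x̄ = 85.00 in, ȳ = 99.09 in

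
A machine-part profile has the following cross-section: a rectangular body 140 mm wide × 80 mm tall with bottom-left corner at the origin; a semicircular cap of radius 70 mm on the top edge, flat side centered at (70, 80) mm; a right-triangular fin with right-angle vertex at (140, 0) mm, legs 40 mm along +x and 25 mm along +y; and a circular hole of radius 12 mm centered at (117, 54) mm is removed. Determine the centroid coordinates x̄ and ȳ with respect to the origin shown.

x̄ = 71.08 mm, ȳ = 67.15 mm

rectangular body: A = 140 × 80 = 11200.00, centroid at (70.00, 40.00).
semicircular top: A = ½π·70² = 7696.90, centroid at (70.00, 109.71).
triangular fin: A = ½·40·25 = 500.00, centroid at (153.33, 8.33).
hole: A = −π·12² = -452.39, centroid at (117.00, 54.00).
ΣA = 18944.51 mm², ΣAx̄ = 1346520.25 mm³, ΣAȳ = 1272156.47 mm³.
x̄ = 1346520.25/18944.51 = 71.08 mm; ȳ = 1272156.47/18944.51 = 67.15 mm.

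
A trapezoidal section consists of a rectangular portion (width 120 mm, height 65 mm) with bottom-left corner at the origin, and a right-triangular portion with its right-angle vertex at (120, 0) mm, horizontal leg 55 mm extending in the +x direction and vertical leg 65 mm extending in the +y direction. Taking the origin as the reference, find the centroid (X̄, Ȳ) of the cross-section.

X̄ = 74.60 mm, Ȳ = 30.48 mm

rectangular portion: A = 120 × 65 = 7800.00, centroid at (60.00, 32.50).
triangular portion: A = ½·55·65 = 1787.50, centroid at (138.33, 21.67).
ΣA = 9587.50 mm², ΣAX̄ = 715270.83 mm³, ΣAȲ = 292229.17 mm³.
X̄ = 715270.83/9587.50 = 74.60 mm; Ȳ = 292229.17/9587.50 = 30.48 mm.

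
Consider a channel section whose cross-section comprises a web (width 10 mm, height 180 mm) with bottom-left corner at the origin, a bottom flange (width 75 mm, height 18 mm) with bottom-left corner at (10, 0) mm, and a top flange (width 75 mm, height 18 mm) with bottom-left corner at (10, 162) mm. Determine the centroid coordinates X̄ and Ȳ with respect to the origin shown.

X̄ = 30.50 mm, Ȳ = 90.00 mm

web: A = 10 × 180 = 1800.00, centroid at (5.00, 90.00).
bottom flange: A = 75 × 18 = 1350.00, centroid at (47.50, 9.00).
top flange: A = 75 × 18 = 1350.00, centroid at (47.50, 171.00).
ΣA = 4500.00 mm²
ΣAX̄ = (1800.00)(5.00) + (1350.00)(47.50) + (1350.00)(47.50) = 137250.00 mm³
ΣAȲ = (1800.00)(90.00) + (1350.00)(9.00) + (1350.00)(171.00) = 405000.00 mm³
X̄ = 137250.00 / 4500.00 = 30.50 mm
Ȳ = 405000.00 / 4500.00 = 90.00 mm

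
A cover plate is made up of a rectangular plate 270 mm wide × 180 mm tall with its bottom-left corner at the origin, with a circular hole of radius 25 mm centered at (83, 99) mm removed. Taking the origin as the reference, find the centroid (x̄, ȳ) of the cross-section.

Part | A | x̄ᵢ | ȳᵢ | A·x̄ᵢ | A·ȳᵢ
plate | 48600.00 | 135.00 | 90.00 | 6561000.00 | 4374000.00
hole | -1963.50 | 83.00 | 99.00 | -162970.12 | -194386.05
Σ | 46636.50 |  |  | 6398029.88 | 4179613.95
x̄ = 6398029.88 / 46636.50 = 137.19 mm
ȳ = 4179613.95 / 46636.50 = 89.62 mm

x̄ = 137.19 mm, ȳ = 89.62 mm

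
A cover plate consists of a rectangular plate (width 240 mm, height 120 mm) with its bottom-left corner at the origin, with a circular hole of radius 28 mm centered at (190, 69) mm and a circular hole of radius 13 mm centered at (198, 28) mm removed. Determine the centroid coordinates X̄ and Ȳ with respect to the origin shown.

plate: A = 240 × 120 = 28800.00, centroid at (120.00, 60.00).
hole 1: A = −π·28² = -2463.01, centroid at (190.00, 69.00).
hole 2: A = −π·13² = -530.93, centroid at (198.00, 28.00).
ΣA = 25806.06 mm², ΣAX̄ = 2882904.38 mm³, ΣAȲ = 1543186.39 mm³.
X̄ = 2882904.38/25806.06 = 111.71 mm; Ȳ = 1543186.39/25806.06 = 59.80 mm.

X̄ = 111.71 mm, Ȳ = 59.80 mm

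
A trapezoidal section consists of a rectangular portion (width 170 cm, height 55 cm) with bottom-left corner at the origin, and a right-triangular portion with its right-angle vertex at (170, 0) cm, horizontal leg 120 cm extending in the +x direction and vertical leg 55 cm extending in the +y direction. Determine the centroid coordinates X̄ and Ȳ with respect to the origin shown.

rectangular portion: A = 170 × 55 = 9350.00, centroid at (85.00, 27.50).
triangular portion: A = ½·120·55 = 3300.00, centroid at (210.00, 18.33).
ΣA = 12650.00 cm²
ΣAX̄ = (9350.00)(85.00) + (3300.00)(210.00) = 1487750.00 cm³
ΣAȲ = (9350.00)(27.50) + (3300.00)(18.33) = 317625.00 cm³
X̄ = 1487750.00 / 12650.00 = 117.61 cm
Ȳ = 317625.00 / 12650.00 = 25.11 cm

X̄ = 117.61 cm, Ȳ = 25.11 cm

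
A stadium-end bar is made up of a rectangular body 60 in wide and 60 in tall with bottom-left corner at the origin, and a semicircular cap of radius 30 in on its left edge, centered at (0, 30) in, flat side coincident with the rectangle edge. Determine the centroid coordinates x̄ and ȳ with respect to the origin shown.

x̄ = 17.95 in, ȳ = 30.00 in

rectangular body: A = 60 × 60 = 3600.00, centroid at (30.00, 30.00).
semicircular end: A = ½π·30² = 1413.72, centroid at (-12.73, 30.00).
ΣA = 5013.72 in²
ΣAx̄ = (3600.00)(30.00) + (1413.72)(-12.73) = 90000.00 in³
ΣAȳ = (3600.00)(30.00) + (1413.72)(30.00) = 150411.50 in³
x̄ = 90000.00 / 5013.72 = 17.95 in
ȳ = 150411.50 / 5013.72 = 30.00 in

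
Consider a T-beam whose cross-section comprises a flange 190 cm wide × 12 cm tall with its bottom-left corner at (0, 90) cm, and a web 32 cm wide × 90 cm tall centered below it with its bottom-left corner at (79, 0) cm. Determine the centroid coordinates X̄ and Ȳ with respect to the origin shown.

Part | A | x̄ᵢ | ȳᵢ | A·x̄ᵢ | A·ȳᵢ
web | 2880.00 | 95.00 | 45.00 | 273600.00 | 129600.00
flange | 2280.00 | 95.00 | 96.00 | 216600.00 | 218880.00
Σ | 5160.00 |  |  | 490200.00 | 348480.00
X̄ = 490200.00 / 5160.00 = 95.00 cm
Ȳ = 348480.00 / 5160.00 = 67.53 cm

X̄ = 95.00 cm, Ȳ = 67.53 cm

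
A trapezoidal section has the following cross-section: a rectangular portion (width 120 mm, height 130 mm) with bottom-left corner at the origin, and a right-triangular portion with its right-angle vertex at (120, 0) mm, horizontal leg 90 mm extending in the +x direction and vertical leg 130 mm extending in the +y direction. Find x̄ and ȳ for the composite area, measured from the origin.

rectangular portion: A = 120 × 130 = 15600.00, centroid at (60.00, 65.00).
triangular portion: A = ½·90·130 = 5850.00, centroid at (150.00, 43.33).
ΣA = 21450.00 mm²
ΣAx̄ = (15600.00)(60.00) + (5850.00)(150.00) = 1813500.00 mm³
ΣAȳ = (15600.00)(65.00) + (5850.00)(43.33) = 1267500.00 mm³
x̄ = 1813500.00 / 21450.00 = 84.55 mm
ȳ = 1267500.00 / 21450.00 = 59.09 mm

x̄ = 84.55 mm, ȳ = 59.09 mm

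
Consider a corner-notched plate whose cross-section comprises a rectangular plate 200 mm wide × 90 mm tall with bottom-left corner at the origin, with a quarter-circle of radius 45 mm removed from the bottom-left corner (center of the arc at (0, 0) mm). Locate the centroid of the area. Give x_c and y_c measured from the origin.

x_c = 107.84 mm, y_c = 47.51 mm

plate: A = 200 × 90 = 18000.00, centroid at (100.00, 45.00).
removed quarter-circle: A = −¼π·45² = -1590.43, centroid at (19.10, 19.10).
ΣA = 16409.57 mm²
ΣAx_c = (18000.00)(100.00) + (-1590.43)(19.10) = 1769625.00 mm³
ΣAy_c = (18000.00)(45.00) + (-1590.43)(19.10) = 779625.00 mm³
x_c = 1769625.00 / 16409.57 = 107.84 mm
y_c = 779625.00 / 16409.57 = 47.51 mm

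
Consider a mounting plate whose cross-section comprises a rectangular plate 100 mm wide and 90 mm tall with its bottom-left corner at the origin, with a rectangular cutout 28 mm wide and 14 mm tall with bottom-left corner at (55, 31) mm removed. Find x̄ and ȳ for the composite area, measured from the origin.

plate: A = 100 × 90 = 9000.00, centroid at (50.00, 45.00).
hole: A = −(28 × 14) = -392.00, centroid at (69.00, 38.00).
ΣA = 8608.00 mm², ΣAx̄ = 422952.00 mm³, ΣAȳ = 390104.00 mm³.
x̄ = 422952.00/8608.00 = 49.13 mm; ȳ = 390104.00/8608.00 = 45.32 mm.

x̄ = 49.13 mm, ȳ = 45.32 mm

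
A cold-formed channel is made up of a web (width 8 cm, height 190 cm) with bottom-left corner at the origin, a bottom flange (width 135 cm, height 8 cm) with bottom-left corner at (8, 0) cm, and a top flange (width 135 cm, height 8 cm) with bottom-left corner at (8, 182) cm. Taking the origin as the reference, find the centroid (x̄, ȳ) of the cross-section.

web: A = 8 × 190 = 1520.00, centroid at (4.00, 95.00).
bottom flange: A = 135 × 8 = 1080.00, centroid at (75.50, 4.00).
top flange: A = 135 × 8 = 1080.00, centroid at (75.50, 186.00).
ΣA = 3680.00 cm²
ΣAx̄ = (1520.00)(4.00) + (1080.00)(75.50) + (1080.00)(75.50) = 169160.00 cm³
ΣAȳ = (1520.00)(95.00) + (1080.00)(4.00) + (1080.00)(186.00) = 349600.00 cm³
x̄ = 169160.00 / 3680.00 = 45.97 cm
ȳ = 349600.00 / 3680.00 = 95.00 cm

x̄ = 45.97 cm, ȳ = 95.00 cm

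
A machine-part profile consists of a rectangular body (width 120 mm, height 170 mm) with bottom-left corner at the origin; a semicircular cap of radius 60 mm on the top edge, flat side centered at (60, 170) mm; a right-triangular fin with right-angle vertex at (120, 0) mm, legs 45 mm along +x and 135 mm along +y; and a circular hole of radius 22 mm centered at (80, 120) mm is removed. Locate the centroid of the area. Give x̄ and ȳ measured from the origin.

rectangular body: A = 120 × 170 = 20400.00, centroid at (60.00, 85.00).
semicircular top: A = ½π·60² = 5654.87, centroid at (60.00, 195.46).
triangular fin: A = ½·45·135 = 3037.50, centroid at (135.00, 45.00).
hole: A = −π·22² = -1520.53, centroid at (80.00, 120.00).
ΣA = 27571.84 mm²
ΣAx̄ = (20400.00)(60.00) + (5654.87)(60.00) + (3037.50)(135.00) + (-1520.53)(80.00) = 1851712.04 mm³
ΣAȳ = (20400.00)(85.00) + (5654.87)(195.46) + (3037.50)(45.00) + (-1520.53)(120.00) = 2793551.15 mm³
x̄ = 1851712.04 / 27571.84 = 67.16 mm
ȳ = 2793551.15 / 27571.84 = 101.32 mm

x̄ = 67.16 mm, ȳ = 101.32 mm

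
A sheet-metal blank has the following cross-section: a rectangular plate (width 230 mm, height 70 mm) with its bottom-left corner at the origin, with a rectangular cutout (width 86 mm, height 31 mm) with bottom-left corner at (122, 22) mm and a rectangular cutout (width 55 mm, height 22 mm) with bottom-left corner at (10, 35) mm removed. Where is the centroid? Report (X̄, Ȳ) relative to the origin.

Part | A | x̄ᵢ | ȳᵢ | A·x̄ᵢ | A·ȳᵢ
plate | 16100.00 | 115.00 | 35.00 | 1851500.00 | 563500.00
hole 1 | -2666.00 | 165.00 | 37.50 | -439890.00 | -99975.00
hole 2 | -1210.00 | 37.50 | 46.00 | -45375.00 | -55660.00
Σ | 12224.00 |  |  | 1366235.00 | 407865.00
X̄ = 1366235.00 / 12224.00 = 111.77 mm
Ȳ = 407865.00 / 12224.00 = 33.37 mm

X̄ = 111.77 mm, Ȳ = 33.37 mm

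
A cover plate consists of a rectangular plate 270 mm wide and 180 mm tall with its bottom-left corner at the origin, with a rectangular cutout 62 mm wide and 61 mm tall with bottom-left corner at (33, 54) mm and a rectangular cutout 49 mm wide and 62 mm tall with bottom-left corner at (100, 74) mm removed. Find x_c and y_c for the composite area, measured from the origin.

x_c = 142.19 mm, y_c = 89.41 mm

plate: A = 270 × 180 = 48600.00, centroid at (135.00, 90.00).
hole 1: A = −(62 × 61) = -3782.00, centroid at (64.00, 84.50).
hole 2: A = −(49 × 62) = -3038.00, centroid at (124.50, 105.00).
ΣA = 41780.00 mm², ΣAx_c = 5940721.00 mm³, ΣAy_c = 3735431.00 mm³.
x_c = 5940721.00/41780.00 = 142.19 mm; y_c = 3735431.00/41780.00 = 89.41 mm.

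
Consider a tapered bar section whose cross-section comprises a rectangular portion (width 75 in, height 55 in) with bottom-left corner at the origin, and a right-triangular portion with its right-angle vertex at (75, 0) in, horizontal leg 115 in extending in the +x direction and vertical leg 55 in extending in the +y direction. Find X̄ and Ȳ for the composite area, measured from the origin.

rectangular portion: A = 75 × 55 = 4125.00, centroid at (37.50, 27.50).
triangular portion: A = ½·115·55 = 3162.50, centroid at (113.33, 18.33).
ΣA = 7287.50 in², ΣAX̄ = 513104.17 in³, ΣAȲ = 171416.67 in³.
X̄ = 513104.17/7287.50 = 70.41 in; Ȳ = 171416.67/7287.50 = 23.52 in.

X̄ = 70.41 in, Ȳ = 23.52 in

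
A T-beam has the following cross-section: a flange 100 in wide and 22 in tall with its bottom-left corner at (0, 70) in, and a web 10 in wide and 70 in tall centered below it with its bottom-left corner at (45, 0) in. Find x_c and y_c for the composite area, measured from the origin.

web: A = 10 × 70 = 700.00, centroid at (50.00, 35.00).
flange: A = 100 × 22 = 2200.00, centroid at (50.00, 81.00).
ΣA = 2900.00 in², ΣAx_c = 145000.00 in³, ΣAy_c = 202700.00 in³.
x_c = 145000.00/2900.00 = 50.00 in; y_c = 202700.00/2900.00 = 69.90 in.

x_c = 50.00 in, y_c = 69.90 in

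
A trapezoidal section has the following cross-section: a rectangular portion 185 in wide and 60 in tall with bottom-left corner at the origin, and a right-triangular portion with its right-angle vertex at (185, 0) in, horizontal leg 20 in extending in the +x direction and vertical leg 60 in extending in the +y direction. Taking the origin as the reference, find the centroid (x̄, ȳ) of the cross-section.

rectangular portion: A = 185 × 60 = 11100.00, centroid at (92.50, 30.00).
triangular portion: A = ½·20·60 = 600.00, centroid at (191.67, 20.00).
ΣA = 11700.00 in²
ΣAx̄ = (11100.00)(92.50) + (600.00)(191.67) = 1141750.00 in³
ΣAȳ = (11100.00)(30.00) + (600.00)(20.00) = 345000.00 in³
x̄ = 1141750.00 / 11700.00 = 97.59 in
ȳ = 345000.00 / 11700.00 = 29.49 in

x̄ = 97.59 in, ȳ = 29.49 in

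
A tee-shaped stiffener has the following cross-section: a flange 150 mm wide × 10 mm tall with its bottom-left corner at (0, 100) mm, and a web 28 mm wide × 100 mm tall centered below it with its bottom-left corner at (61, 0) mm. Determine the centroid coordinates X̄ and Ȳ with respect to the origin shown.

X̄ = 75.00 mm, Ȳ = 69.19 mm

web: A = 28 × 100 = 2800.00, centroid at (75.00, 50.00).
flange: A = 150 × 10 = 1500.00, centroid at (75.00, 105.00).
ΣA = 4300.00 mm², ΣAX̄ = 322500.00 mm³, ΣAȲ = 297500.00 mm³.
X̄ = 322500.00/4300.00 = 75.00 mm; Ȳ = 297500.00/4300.00 = 69.19 mm.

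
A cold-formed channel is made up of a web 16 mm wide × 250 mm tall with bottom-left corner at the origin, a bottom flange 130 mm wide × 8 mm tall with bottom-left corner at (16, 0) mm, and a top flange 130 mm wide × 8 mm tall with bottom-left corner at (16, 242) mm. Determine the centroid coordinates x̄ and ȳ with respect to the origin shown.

x̄ = 32.97 mm, ȳ = 125.00 mm

Part | A | x̄ᵢ | ȳᵢ | A·x̄ᵢ | A·ȳᵢ
web | 4000.00 | 8.00 | 125.00 | 32000.00 | 500000.00
bottom flange | 1040.00 | 81.00 | 4.00 | 84240.00 | 4160.00
top flange | 1040.00 | 81.00 | 246.00 | 84240.00 | 255840.00
Σ | 6080.00 |  |  | 200480.00 | 760000.00
x̄ = 200480.00 / 6080.00 = 32.97 mm
ȳ = 760000.00 / 6080.00 = 125.00 mm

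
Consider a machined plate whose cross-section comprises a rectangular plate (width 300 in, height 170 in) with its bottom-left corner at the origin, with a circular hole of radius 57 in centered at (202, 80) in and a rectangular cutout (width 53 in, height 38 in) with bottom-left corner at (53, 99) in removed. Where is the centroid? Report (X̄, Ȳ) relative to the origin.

X̄ = 139.97 in, Ȳ = 84.60 in

plate: A = 300 × 170 = 51000.00, centroid at (150.00, 85.00).
hole 1: A = −π·57² = -10207.03, centroid at (202.00, 80.00).
hole 2: A = −(53 × 38) = -2014.00, centroid at (79.50, 118.00).
ΣA = 38778.97 in², ΣAX̄ = 5428066.02 in³, ΣAȲ = 3280785.24 in³.
X̄ = 5428066.02/38778.97 = 139.97 in; Ȳ = 3280785.24/38778.97 = 84.60 in.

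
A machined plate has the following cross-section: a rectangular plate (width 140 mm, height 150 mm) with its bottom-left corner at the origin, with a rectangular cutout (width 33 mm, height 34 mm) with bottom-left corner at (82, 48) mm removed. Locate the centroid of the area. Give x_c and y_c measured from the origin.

Part | A | x̄ᵢ | ȳᵢ | A·x̄ᵢ | A·ȳᵢ
plate | 21000.00 | 70.00 | 75.00 | 1470000.00 | 1575000.00
hole | -1122.00 | 98.50 | 65.00 | -110517.00 | -72930.00
Σ | 19878.00 |  |  | 1359483.00 | 1502070.00
x_c = 1359483.00 / 19878.00 = 68.39 mm
y_c = 1502070.00 / 19878.00 = 75.56 mm

x_c = 68.39 mm, y_c = 75.56 mm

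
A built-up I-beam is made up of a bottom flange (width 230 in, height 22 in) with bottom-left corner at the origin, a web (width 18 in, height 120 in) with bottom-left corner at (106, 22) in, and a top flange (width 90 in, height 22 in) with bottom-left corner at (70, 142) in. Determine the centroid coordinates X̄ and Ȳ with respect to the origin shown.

X̄ = 115.00 in, Ȳ = 58.23 in

bottom flange: A = 230 × 22 = 5060.00, centroid at (115.00, 11.00).
web: A = 18 × 120 = 2160.00, centroid at (115.00, 82.00).
top flange: A = 90 × 22 = 1980.00, centroid at (115.00, 153.00).
ΣA = 9200.00 in²
ΣAX̄ = (5060.00)(115.00) + (2160.00)(115.00) + (1980.00)(115.00) = 1058000.00 in³
ΣAȲ = (5060.00)(11.00) + (2160.00)(82.00) + (1980.00)(153.00) = 535720.00 in³
X̄ = 1058000.00 / 9200.00 = 115.00 in
Ȳ = 535720.00 / 9200.00 = 58.23 in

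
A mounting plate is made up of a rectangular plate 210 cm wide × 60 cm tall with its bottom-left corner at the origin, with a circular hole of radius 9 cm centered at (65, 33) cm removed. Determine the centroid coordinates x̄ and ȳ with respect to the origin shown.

plate: A = 210 × 60 = 12600.00, centroid at (105.00, 30.00).
hole: A = −π·9² = -254.47, centroid at (65.00, 33.00).
ΣA = 12345.53 cm², ΣAx̄ = 1306459.51 cm³, ΣAȳ = 369602.52 cm³.
x̄ = 1306459.51/12345.53 = 105.82 cm; ȳ = 369602.52/12345.53 = 29.94 cm.

x̄ = 105.82 cm, ȳ = 29.94 cm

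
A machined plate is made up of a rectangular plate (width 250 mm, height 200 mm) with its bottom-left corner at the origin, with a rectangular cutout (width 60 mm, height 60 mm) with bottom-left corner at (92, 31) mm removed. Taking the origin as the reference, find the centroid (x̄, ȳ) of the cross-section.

plate: A = 250 × 200 = 50000.00, centroid at (125.00, 100.00).
hole: A = −(60 × 60) = -3600.00, centroid at (122.00, 61.00).
ΣA = 46400.00 mm², ΣAx̄ = 5810800.00 mm³, ΣAȳ = 4780400.00 mm³.
x̄ = 5810800.00/46400.00 = 125.23 mm; ȳ = 4780400.00/46400.00 = 103.03 mm.

x̄ = 125.23 mm, ȳ = 103.03 mm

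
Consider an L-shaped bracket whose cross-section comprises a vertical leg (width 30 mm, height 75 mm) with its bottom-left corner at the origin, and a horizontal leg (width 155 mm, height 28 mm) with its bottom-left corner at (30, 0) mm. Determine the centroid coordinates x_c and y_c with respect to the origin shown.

vertical leg: A = 30 × 75 = 2250.00, centroid at (15.00, 37.50).
horizontal leg: A = 155 × 28 = 4340.00, centroid at (107.50, 14.00).
ΣA = 6590.00 mm²
ΣAx_c = (2250.00)(15.00) + (4340.00)(107.50) = 500300.00 mm³
ΣAy_c = (2250.00)(37.50) + (4340.00)(14.00) = 145135.00 mm³
x_c = 500300.00 / 6590.00 = 75.92 mm
y_c = 145135.00 / 6590.00 = 22.02 mm

x_c = 75.92 mm, y_c = 22.02 mm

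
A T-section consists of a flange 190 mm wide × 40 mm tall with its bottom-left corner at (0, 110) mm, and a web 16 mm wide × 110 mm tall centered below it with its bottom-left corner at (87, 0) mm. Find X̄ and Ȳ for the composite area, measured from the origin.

X̄ = 95.00 mm, Ȳ = 115.90 mm

Part | A | x̄ᵢ | ȳᵢ | A·x̄ᵢ | A·ȳᵢ
web | 1760.00 | 95.00 | 55.00 | 167200.00 | 96800.00
flange | 7600.00 | 95.00 | 130.00 | 722000.00 | 988000.00
Σ | 9360.00 |  |  | 889200.00 | 1084800.00
X̄ = 889200.00 / 9360.00 = 95.00 mm
Ȳ = 1084800.00 / 9360.00 = 115.90 mm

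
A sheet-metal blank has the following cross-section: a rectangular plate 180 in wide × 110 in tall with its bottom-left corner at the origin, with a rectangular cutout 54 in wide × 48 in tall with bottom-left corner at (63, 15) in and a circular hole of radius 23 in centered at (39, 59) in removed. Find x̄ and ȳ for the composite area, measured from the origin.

plate: A = 180 × 110 = 19800.00, centroid at (90.00, 55.00).
hole 1: A = −(54 × 48) = -2592.00, centroid at (90.00, 39.00).
hole 2: A = −π·23² = -1661.90, centroid at (39.00, 59.00).
ΣA = 15546.10 in², ΣAx̄ = 1483905.80 in³, ΣAȳ = 889859.75 in³.
x̄ = 1483905.80/15546.10 = 95.45 in; ȳ = 889859.75/15546.10 = 57.24 in.

x̄ = 95.45 in, ȳ = 57.24 in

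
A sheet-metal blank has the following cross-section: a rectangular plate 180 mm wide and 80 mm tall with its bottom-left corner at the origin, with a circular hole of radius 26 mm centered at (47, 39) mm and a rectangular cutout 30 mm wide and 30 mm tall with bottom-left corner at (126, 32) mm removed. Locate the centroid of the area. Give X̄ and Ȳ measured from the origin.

X̄ = 93.99 mm, Ȳ = 39.63 mm

plate: A = 180 × 80 = 14400.00, centroid at (90.00, 40.00).
hole 1: A = −π·26² = -2123.72, centroid at (47.00, 39.00).
hole 2: A = −(30 × 30) = -900.00, centroid at (141.00, 47.00).
ΣA = 11376.28 mm², ΣAX̄ = 1069285.32 mm³, ΣAȲ = 450875.05 mm³.
X̄ = 1069285.32/11376.28 = 93.99 mm; Ȳ = 450875.05/11376.28 = 39.63 mm.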